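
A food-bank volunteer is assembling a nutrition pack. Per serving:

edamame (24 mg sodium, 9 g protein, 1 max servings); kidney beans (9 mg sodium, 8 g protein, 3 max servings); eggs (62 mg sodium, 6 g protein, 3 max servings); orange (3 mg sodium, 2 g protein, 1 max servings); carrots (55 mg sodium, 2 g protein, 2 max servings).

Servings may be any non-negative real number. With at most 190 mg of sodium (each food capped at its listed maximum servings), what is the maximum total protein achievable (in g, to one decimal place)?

48.2 g

Protein per mg sodium: kidney beans 0.8889, orange 0.6667, edamame 0.375, eggs 0.09677, carrots 0.03636.
Take 3 servings of kidney beans: uses 27 mg sodium, +24.0 g protein (running total 24.0 g).
Take 1 serving of orange: uses 3 mg sodium, +2.0 g protein (running total 26.0 g).
Take 1 serving of edamame: uses 24 mg sodium, +9.0 g protein (running total 35.0 g).
Take 2.194 servings of eggs: uses 136 mg sodium, +13.2 g protein (running total 48.2 g).
Greedy by best ratio exhausts the sodium allowance optimally: 48.2 g.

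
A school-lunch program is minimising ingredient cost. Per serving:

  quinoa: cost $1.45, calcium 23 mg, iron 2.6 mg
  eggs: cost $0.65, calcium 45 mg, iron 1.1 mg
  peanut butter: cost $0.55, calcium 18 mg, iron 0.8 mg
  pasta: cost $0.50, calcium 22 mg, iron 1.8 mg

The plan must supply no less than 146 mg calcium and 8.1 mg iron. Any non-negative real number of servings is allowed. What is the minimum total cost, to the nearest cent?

An LP optimum is at a vertex; with two nutrient constraints at most two foods are used. Check each candidate.
quinoa only: max(146/23, 8.1/2.6) = 6.348 servings → $9.20.
eggs only: max(146/45, 8.1/1.1) = 7.364 servings → $4.79.
peanut butter only: max(146/18, 8.1/0.8) = 10.12 servings → $5.57.
pasta only: max(146/22, 8.1/1.8) = 6.636 servings → $3.32.
quinoa + eggs with both tight: 2.224 servings and 2.108 servings → $4.59.
quinoa + peanut butter with both tight: 1.021 servings and 6.806 servings → $5.22.
quinoa + pasta: the both-tight solution has a negative serving — not a feasible corner.
eggs + peanut butter with both targets exact would need a negative amount; discard.
eggs + pasta with both tight: 1.489 servings and 3.59 servings → $2.76.
peanut butter + pasta with both tight: 5.716 servings and 1.959 servings → $4.12.
The minimum over all feasible corners is $2.76.

$2.76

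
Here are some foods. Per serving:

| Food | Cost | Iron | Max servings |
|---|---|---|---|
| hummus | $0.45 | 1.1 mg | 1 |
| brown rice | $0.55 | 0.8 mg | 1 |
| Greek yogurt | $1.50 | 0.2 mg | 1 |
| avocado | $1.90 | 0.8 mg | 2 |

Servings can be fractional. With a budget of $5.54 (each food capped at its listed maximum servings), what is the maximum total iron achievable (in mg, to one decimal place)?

Iron per dollar: hummus 2.444, brown rice 1.455, avocado 0.4211, Greek yogurt 0.1333.
Take 1 serving of hummus: spends $0.45, +1.1 mg iron (running total 1.1 mg).
Take 1 serving of brown rice: spends $0.55, +0.8 mg iron (running total 1.9 mg).
Take 2 servings of avocado: spends $3.80, +1.6 mg iron (running total 3.5 mg).
Take 0.4933 servings of Greek yogurt: spends $0.74, +0.1 mg iron (running total 3.6 mg).
Greedy by best ratio exhausts the cost allowance optimally: 3.6 mg.

3.6 mg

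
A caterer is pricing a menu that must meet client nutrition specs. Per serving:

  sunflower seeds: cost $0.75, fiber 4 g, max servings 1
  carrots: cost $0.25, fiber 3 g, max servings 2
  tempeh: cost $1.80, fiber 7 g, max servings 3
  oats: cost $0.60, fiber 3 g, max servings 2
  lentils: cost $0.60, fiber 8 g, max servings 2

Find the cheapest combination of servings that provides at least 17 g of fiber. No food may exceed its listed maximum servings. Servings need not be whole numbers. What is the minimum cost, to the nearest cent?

Cost per g of fiber: lentils $0.0750, carrots $0.0833, sunflower seeds $0.1875, oats $0.2000, tempeh $0.2571.
Take 2 servings of lentils: +16.0 g fiber for $1.20 (total $1.20, still need 1.0 g).
Take 0.3333 servings of carrots: +1.0 g fiber for $0.08 (total $1.28, still need 0.0 g).
Greedy by cheapest-per-g is optimal for a single linear constraint, so the minimum cost is $1.28.

$1.28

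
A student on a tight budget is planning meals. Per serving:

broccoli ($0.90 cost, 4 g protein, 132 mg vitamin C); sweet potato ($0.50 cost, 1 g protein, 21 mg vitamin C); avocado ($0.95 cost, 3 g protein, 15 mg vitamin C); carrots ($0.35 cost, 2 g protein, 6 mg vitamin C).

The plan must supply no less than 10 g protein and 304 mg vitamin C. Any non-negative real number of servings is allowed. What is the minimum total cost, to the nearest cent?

$2.21

At the optimum either one food covers both requirements or two foods hit both targets exactly; no other combination can be cheaper.
broccoli only: max(10/4, 304/132) = 2.5 servings → $2.25.
sweet potato only: max(10/1, 304/21) = 14.48 servings → $7.24.
avocado only: max(10/3, 304/15) = 20.27 servings → $19.25.
carrots only: max(10/2, 304/6) = 50.67 servings → $17.73.
broccoli + sweet potato with both tight: 1.958 servings and 2.167 servings → $2.85.
broccoli + avocado with both tight: 2.268 servings and 0.3095 servings → $2.34.
broccoli + carrots with both tight: 2.283 servings and 0.4333 servings → $2.21.
sweet potato + avocado with both targets exact would need a negative amount; discard.
sweet potato + carrots with both targets exact would need a negative amount; discard.
avocado + carrots: intersection lies outside the first quadrant.
Cheapest feasible corner: $2.21.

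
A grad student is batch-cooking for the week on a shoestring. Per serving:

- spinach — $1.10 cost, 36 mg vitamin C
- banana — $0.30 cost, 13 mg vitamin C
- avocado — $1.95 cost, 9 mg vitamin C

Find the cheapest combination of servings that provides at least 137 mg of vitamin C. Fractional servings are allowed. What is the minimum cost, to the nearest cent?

$3.16

Cost per mg of vitamin C: banana $0.0231, spinach $0.0306, avocado $0.2167.
With no serving limits, use only banana: 137 mg / 13 mg = 10.54 servings × $0.30 = $3.16.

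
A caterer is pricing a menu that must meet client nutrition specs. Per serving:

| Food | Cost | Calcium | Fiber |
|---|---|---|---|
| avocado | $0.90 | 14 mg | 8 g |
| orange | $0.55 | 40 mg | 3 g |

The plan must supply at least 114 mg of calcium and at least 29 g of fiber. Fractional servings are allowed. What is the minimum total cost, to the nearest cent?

Compare the cost at each extreme point of the feasible region.
avocado only: max(114/14, 29/8) = 8.143 servings → $7.33.
orange only: max(114/40, 29/3) = 9.667 servings → $5.32.
avocado + orange with both tight: 2.942 servings and 1.82 servings → $3.65.
So the least-cost plan costs $3.65.

$3.65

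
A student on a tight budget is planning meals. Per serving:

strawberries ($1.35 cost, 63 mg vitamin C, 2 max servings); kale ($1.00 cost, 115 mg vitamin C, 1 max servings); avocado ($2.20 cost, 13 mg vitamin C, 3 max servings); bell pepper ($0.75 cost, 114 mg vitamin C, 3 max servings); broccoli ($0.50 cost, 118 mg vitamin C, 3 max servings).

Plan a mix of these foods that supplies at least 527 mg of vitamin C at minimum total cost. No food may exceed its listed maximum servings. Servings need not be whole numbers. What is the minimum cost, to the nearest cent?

$2.64

Cost per mg of vitamin C: broccoli $0.0042, bell pepper $0.0066, kale $0.0087, strawberries $0.0214, avocado $0.1692.
Take 3 servings of broccoli: +354.0 mg vitamin C for $1.50 (total $1.50, still need 173.0 mg).
Take 1.518 servings of bell pepper: +173.0 mg vitamin C for $1.14 (total $2.64, still need 0.0 mg).
Greedy by cheapest-per-mg is optimal for a single linear constraint, so the minimum cost is $2.64.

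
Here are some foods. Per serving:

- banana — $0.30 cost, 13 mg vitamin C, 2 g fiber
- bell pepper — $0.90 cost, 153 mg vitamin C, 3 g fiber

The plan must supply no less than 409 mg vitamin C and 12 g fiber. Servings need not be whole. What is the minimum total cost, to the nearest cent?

For a min-cost LP with two ≥-constraints, a basic feasible solution has at most two positive variables.
banana only: max(409/13, 12/2) = 31.46 servings → $9.44.
bell pepper only: max(409/153, 12/3) = 4 servings → $3.60.
banana + bell pepper with both tight: 2.281 servings and 2.479 servings → $2.92.
The minimum over all feasible corners is $2.92.

$2.92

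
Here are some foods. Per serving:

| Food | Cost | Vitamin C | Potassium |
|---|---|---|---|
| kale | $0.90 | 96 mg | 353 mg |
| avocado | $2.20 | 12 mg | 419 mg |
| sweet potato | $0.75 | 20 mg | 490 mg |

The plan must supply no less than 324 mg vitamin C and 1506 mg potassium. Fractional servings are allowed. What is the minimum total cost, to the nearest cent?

$3.46

For a min-cost LP with two ≥-constraints, a basic feasible solution has at most two positive variables.
kale only: max(324/96, 1506/353) = 4.266 servings → $3.84.
avocado only: max(324/12, 1506/419) = 27 servings → $59.40.
sweet potato only: max(324/20, 1506/490) = 16.2 servings → $12.15.
kale + avocado with both tight: 3.27 servings and 0.8393 servings → $4.79.
kale + sweet potato with both tight: 3.218 servings and 0.7555 servings → $3.46.
avocado + sweet potato with both targets exact would need a negative amount; discard.
Cheapest feasible corner: $3.46.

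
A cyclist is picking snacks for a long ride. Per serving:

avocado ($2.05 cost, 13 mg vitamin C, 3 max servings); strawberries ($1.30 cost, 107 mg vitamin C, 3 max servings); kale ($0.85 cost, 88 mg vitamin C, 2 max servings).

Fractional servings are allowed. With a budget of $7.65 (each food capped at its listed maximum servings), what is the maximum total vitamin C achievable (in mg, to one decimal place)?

Vitamin C per dollar: kale 103.5, strawberries 82.31, avocado 6.341.
Take 2 servings of kale: spends $1.70, +176.0 mg vitamin C (running total 176.0 mg).
Take 3 servings of strawberries: spends $3.90, +321.0 mg vitamin C (running total 497.0 mg).
Take 1 serving of avocado: spends $2.05, +13.0 mg vitamin C (running total 510.0 mg).
Filling greedily by vitamin C-per-dollar is optimal for one linear limit, giving 510.0 mg.

510.0 mg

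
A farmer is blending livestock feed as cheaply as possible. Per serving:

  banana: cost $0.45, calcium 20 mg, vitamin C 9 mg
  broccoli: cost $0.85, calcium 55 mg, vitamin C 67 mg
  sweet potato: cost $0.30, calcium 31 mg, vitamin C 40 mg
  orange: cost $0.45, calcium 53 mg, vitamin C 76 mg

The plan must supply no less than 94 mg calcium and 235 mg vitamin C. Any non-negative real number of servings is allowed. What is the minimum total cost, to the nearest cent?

Check every corner: each single food scaled to meet both minima, and each pair solved so both constraints bind.
banana only: max(94/20, 235/9) = 26.11 servings → $11.75.
broccoli only: max(94/55, 235/67) = 3.507 servings → $2.98.
sweet potato only: max(94/31, 235/40) = 5.875 servings → $1.76.
orange only: max(94/53, 235/76) = 3.092 servings → $1.39.
banana + broccoli with both targets exact would need a negative amount; discard.
banana + sweet potato: the both-tight solution has a negative serving — not a feasible corner.
banana + orange with both targets exact would need a negative amount; discard.
broccoli + sweet potato: the both-tight solution has a negative serving — not a feasible corner.
broccoli + orange: the both-tight solution has a negative serving — not a feasible corner.
sweet potato + orange: the both-tight solution has a negative serving — not a feasible corner.
So the least-cost plan costs $1.39.

$1.39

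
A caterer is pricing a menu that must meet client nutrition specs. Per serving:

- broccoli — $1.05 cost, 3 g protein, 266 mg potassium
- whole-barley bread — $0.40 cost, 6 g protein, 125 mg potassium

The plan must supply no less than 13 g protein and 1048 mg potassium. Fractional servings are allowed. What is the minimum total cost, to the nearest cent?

$3.35

At the optimum either one food covers both requirements or two foods hit both targets exactly; no other combination can be cheaper.
broccoli only: max(13/3, 1048/266) = 4.333 servings → $4.55.
whole-barley bread only: max(13/6, 1048/125) = 8.384 servings → $3.35.
broccoli + whole-barley bread with both tight: 3.819 servings and 0.2572 servings → $4.11.
Cheapest feasible corner: $3.35.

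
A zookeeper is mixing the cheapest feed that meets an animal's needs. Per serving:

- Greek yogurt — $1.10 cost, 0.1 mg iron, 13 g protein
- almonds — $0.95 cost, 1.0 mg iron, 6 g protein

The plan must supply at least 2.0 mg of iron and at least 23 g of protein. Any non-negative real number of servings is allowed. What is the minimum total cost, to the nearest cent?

An LP optimum is at a vertex; with two nutrient constraints at most two foods are used. Check each candidate.
Greek yogurt only: max(2.0/0.1, 23/13) = 20 servings → $22.00.
almonds only: max(2.0/1.0, 23/6) = 3.833 servings → $3.64.
Greek yogurt + almonds with both tight: 0.8871 servings and 1.911 servings → $2.79.
So the least-cost plan costs $2.79.

$2.79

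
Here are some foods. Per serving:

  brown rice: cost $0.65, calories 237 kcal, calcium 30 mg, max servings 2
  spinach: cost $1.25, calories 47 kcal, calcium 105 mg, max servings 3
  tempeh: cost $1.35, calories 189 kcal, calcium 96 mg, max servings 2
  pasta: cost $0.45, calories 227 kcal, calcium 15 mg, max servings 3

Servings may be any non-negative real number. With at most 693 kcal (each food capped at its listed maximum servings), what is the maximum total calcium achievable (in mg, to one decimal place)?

Calcium per kcal: spinach 2.234, tempeh 0.5079, brown rice 0.1266, pasta 0.06608.
Take 3 servings of spinach: uses 141 kcal, +315.0 mg calcium (running total 315.0 mg).
Take 2 servings of tempeh: uses 378 kcal, +192.0 mg calcium (running total 507.0 mg).
Take 0.7342 servings of brown rice: uses 174 kcal, +22.0 mg calcium (running total 529.0 mg).
Greedy by best ratio exhausts the calories allowance optimally: 529.0 mg.

529.0 mg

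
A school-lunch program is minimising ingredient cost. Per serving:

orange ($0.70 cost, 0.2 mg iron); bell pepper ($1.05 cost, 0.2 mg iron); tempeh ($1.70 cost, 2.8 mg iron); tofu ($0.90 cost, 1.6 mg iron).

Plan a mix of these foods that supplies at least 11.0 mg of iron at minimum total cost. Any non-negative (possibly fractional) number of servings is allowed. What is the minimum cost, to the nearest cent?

$6.19

Cost per mg of iron: tofu $0.5625, tempeh $0.6071, orange $3.5000, bell pepper $5.2500.
With no serving limits, use only tofu: 11.0 mg / 1.6 mg = 6.875 servings × $0.90 = $6.19.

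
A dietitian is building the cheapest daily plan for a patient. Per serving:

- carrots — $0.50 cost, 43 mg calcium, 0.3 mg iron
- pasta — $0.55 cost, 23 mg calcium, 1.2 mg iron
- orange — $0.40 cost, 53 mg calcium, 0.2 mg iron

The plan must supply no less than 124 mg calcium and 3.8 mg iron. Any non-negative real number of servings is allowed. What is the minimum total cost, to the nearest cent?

$2.06

Two binding constraints pin down two serving amounts, so the optimal mix uses at most two foods. The candidates are each food alone (scaled to the tighter of calcium/iron) and each pair with both constraints tight.
carrots only: max(124/43, 3.8/0.3) = 12.67 servings → $6.33.
pasta only: max(124/23, 3.8/1.2) = 5.391 servings → $2.97.
orange only: max(124/53, 3.8/0.2) = 19 servings → $7.60.
carrots + pasta with both tight: 1.374 servings and 2.823 servings → $2.24.
carrots + orange: intersection lies outside the first quadrant.
pasta + orange with both tight: 2.993 servings and 1.041 servings → $2.06.
So the least-cost plan costs $2.06.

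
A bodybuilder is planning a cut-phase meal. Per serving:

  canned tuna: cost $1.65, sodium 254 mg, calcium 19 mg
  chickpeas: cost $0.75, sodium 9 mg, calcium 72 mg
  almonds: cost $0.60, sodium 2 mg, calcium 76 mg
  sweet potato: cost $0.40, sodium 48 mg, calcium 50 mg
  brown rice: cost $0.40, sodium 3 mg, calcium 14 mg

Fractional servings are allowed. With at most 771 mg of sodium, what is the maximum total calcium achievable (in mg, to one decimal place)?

Calcium per mg sodium: almonds 38, chickpeas 8, brown rice 4.667, sweet potato 1.042, canned tuna 0.0748.
With no serving limits, spend the whole sodium allowance on almonds: 771 mg / 2 mg × 76 mg = 29298.0 mg.

29298.0 mg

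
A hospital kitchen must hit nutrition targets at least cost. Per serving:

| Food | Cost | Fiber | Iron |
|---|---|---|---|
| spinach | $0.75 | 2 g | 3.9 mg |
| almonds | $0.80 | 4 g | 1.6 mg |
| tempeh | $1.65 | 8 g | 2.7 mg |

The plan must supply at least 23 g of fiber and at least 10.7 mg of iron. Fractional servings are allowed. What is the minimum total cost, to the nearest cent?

$4.77

The cheapest plan sits at a corner of the feasible region — with two constraints it uses at most two foods.
spinach only: max(23/2, 10.7/3.9) = 11.5 servings → $8.62.
almonds only: max(23/4, 10.7/1.6) = 6.688 servings → $5.35.
tempeh only: max(23/8, 10.7/2.7) = 3.963 servings → $6.54.
spinach + almonds with both tight: 0.4839 servings and 5.508 servings → $4.77.
spinach + tempeh with both tight: 0.9109 servings and 2.647 servings → $5.05.
almonds + tempeh: intersection lies outside the first quadrant.
Cheapest feasible corner: $4.77.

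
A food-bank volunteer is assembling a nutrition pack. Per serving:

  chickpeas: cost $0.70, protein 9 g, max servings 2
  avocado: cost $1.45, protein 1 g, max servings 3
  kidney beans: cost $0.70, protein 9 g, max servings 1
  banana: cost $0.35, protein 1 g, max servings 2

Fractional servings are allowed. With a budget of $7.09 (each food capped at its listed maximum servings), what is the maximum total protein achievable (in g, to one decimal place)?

Protein per dollar: chickpeas 12.86, kidney beans 12.86, banana 2.857, avocado 0.6897.
Take 2 servings of chickpeas: spends $1.40, +18.0 g protein (running total 18.0 g).
Take 1 serving of kidney beans: spends $0.70, +9.0 g protein (running total 27.0 g).
Take 2 servings of banana: spends $0.70, +2.0 g protein (running total 29.0 g).
Take 2.959 servings of avocado: spends $4.29, +3.0 g protein (running total 32.0 g).
Greedy by best ratio exhausts the cost allowance optimally: 32.0 g.

32.0 g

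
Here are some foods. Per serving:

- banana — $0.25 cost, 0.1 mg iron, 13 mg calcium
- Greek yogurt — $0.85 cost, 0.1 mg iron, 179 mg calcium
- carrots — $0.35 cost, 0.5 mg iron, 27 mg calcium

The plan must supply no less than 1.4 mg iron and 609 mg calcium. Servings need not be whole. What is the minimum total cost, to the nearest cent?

The cheapest plan sits at a corner of the feasible region — with two constraints it uses at most two foods.
banana only: max(1.4/0.1, 609/13) = 46.85 servings → $11.71.
Greek yogurt only: max(1.4/0.1, 609/179) = 14 servings → $11.90.
carrots only: max(1.4/0.5, 609/27) = 22.56 servings → $7.89.
banana + Greek yogurt with both tight: 11.43 servings and 2.572 servings → $5.04.
banana + carrots with both targets exact would need a negative amount; discard.
Greek yogurt + carrots with both tight: 3.073 servings and 2.185 servings → $3.38.
The minimum over all feasible corners is $3.38.

$3.38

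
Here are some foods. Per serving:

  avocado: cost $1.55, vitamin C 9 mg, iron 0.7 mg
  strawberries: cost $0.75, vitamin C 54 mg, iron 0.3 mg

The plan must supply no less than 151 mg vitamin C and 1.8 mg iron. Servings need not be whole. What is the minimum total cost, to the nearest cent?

Two binding constraints pin down two serving amounts, so the optimal mix uses at most two foods. The candidates are each food alone (scaled to the tighter of vitamin C/iron) and each pair with both constraints tight.
avocado only: max(151/9, 1.8/0.7) = 16.78 servings → $26.01.
strawberries only: max(151/54, 1.8/0.3) = 6 servings → $4.50.
avocado + strawberries with both tight: 1.479 servings and 2.55 servings → $4.20.
So the least-cost plan costs $4.20.

$4.20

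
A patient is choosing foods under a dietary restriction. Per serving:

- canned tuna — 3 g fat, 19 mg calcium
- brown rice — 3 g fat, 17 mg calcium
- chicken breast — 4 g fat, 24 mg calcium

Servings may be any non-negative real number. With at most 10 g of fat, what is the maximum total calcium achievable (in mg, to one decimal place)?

63.3 mg

Calcium per g fat: canned tuna 6.333, chicken breast 6, brown rice 5.667.
With no serving limits, spend the whole fat allowance on canned tuna: 10 g / 3 g × 19 mg = 63.3 mg.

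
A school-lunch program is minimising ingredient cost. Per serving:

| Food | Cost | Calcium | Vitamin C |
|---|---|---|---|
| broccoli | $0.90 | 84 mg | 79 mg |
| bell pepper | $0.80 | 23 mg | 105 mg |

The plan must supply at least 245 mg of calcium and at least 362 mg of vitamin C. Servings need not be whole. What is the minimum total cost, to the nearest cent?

$3.50

Compare the cost at each extreme point of the feasible region.
broccoli only: max(245/84, 362/79) = 4.582 servings → $4.12.
bell pepper only: max(245/23, 362/105) = 10.65 servings → $8.52.
broccoli + bell pepper with both tight: 2.485 servings and 1.578 servings → $3.50.
So the least-cost plan costs $3.50.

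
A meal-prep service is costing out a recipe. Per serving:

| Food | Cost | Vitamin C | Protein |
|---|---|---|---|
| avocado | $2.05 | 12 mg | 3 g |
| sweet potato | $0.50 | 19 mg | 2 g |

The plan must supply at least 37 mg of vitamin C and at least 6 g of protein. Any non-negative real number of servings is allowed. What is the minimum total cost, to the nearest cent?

$1.50

With two linear requirements the optimum uses one or two foods; enumerate the corners.
avocado only: max(37/12, 6/3) = 3.083 servings → $6.32.
sweet potato only: max(37/19, 6/2) = 3 servings → $1.50.
avocado + sweet potato with both tight: 1.212 servings and 1.182 servings → $3.08.
The minimum over all feasible corners is $1.50.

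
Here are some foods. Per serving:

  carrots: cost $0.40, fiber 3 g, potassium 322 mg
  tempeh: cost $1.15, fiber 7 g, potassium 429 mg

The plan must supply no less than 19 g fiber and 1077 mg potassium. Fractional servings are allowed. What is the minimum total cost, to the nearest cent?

carrots only: max(19/3, 1077/322) = 6.333 servings → $2.53.
tempeh only: max(19/7, 1077/429) = 2.714 servings → $3.12.
carrots + tempeh with both targets exact would need a negative amount; discard.
Cheapest feasible corner: $2.53.

$2.53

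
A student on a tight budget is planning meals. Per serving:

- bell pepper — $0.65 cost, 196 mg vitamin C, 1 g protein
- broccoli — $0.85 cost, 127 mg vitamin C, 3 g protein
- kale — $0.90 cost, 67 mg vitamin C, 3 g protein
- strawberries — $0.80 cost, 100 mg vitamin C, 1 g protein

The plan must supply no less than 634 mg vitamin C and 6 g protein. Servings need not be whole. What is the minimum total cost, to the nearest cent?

$2.61

A basic optimal solution has at most two foods positive. Try each food alone and each pair with both targets met exactly.
bell pepper only: max(634/196, 6/1) = 6 servings → $3.90.
broccoli only: max(634/127, 6/3) = 4.992 servings → $4.24.
kale only: max(634/67, 6/3) = 9.463 servings → $8.52.
strawberries only: max(634/100, 6/1) = 6.34 servings → $5.07.
bell pepper + broccoli with both tight: 2.473 servings and 1.176 servings → $2.61.
bell pepper + kale with both tight: 2.879 servings and 1.04 servings → $2.81.
bell pepper + strawberries with both tight: 0.3542 servings and 5.646 servings → $4.75.
broccoli + kale: the both-tight solution has a negative serving — not a feasible corner.
broccoli + strawberries: the both-tight solution has a negative serving — not a feasible corner.
kale + strawberries with both targets exact would need a negative amount; discard.
The minimum over all feasible corners is $2.61.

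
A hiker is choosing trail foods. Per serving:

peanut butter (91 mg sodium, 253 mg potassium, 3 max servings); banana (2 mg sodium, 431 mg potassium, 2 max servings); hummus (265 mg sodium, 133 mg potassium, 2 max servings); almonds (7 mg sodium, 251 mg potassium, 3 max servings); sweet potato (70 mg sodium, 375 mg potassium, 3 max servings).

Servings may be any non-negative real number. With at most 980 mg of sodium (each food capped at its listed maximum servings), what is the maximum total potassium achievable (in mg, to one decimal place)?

Potassium per mg sodium: banana 215.5, almonds 35.86, sweet potato 5.357, peanut butter 2.78, hummus 0.5019.
Take 2 servings of banana: uses 4 mg sodium, +862.0 mg potassium (running total 862.0 mg).
Take 3 servings of almonds: uses 21 mg sodium, +753.0 mg potassium (running total 1615.0 mg).
Take 3 servings of sweet potato: uses 210 mg sodium, +1125.0 mg potassium (running total 2740.0 mg).
Take 3 servings of peanut butter: uses 273 mg sodium, +759.0 mg potassium (running total 3499.0 mg).
Take 1.781 servings of hummus: uses 472 mg sodium, +236.9 mg potassium (running total 3735.9 mg).
Greedy by best ratio exhausts the sodium allowance optimally: 3735.9 mg.

3735.9 mg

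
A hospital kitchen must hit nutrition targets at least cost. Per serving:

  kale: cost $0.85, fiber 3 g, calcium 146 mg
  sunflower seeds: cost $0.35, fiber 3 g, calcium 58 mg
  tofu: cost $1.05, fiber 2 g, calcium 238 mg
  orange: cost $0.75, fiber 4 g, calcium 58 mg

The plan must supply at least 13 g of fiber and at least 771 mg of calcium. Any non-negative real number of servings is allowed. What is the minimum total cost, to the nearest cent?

$3.65

The cheapest plan sits at a corner of the feasible region — with two constraints it uses at most two foods.
kale only: max(13/3, 771/146) = 5.281 servings → $4.49.
sunflower seeds only: max(13/3, 771/58) = 13.29 servings → $4.65.
tofu only: max(13/2, 771/238) = 6.5 servings → $6.83.
orange only: max(13/4, 771/58) = 13.29 servings → $9.97.
kale + sunflower seeds with both targets exact would need a negative amount; discard.
kale + tofu with both tight: 3.678 servings and 0.9834 servings → $4.16.
kale + orange: the both-tight solution has a negative serving — not a feasible corner.
sunflower seeds + tofu with both tight: 2.595 servings and 2.607 servings → $3.65.
sunflower seeds + orange: intersection lies outside the first quadrant.
tofu + orange with both tight: 2.787 servings and 1.856 servings → $4.32.
So the least-cost plan costs $3.65.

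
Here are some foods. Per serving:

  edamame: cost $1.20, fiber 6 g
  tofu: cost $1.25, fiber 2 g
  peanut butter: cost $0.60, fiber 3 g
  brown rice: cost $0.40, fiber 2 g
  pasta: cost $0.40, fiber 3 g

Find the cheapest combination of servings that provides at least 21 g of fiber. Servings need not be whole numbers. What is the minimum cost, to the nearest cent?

$2.80

Cost per g of fiber: pasta $0.1333, edamame $0.2000, peanut butter $0.2000, brown rice $0.2000, tofu $0.6250.
With no serving limits, use only pasta: 21 g / 3 g = 7 servings × $0.40 = $2.80.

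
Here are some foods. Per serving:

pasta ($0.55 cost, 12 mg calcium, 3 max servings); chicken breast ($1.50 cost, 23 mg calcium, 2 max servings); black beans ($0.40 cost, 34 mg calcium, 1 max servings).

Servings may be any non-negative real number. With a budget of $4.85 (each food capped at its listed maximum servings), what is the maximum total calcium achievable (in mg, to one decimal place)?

112.9 mg

Calcium per dollar: black beans 85, pasta 21.82, chicken breast 15.33.
Take 1 serving of black beans: spends $0.40, +34.0 mg calcium (running total 34.0 mg).
Take 3 servings of pasta: spends $1.65, +36.0 mg calcium (running total 70.0 mg).
Take 1.867 servings of chicken breast: spends $2.80, +42.9 mg calcium (running total 112.9 mg).
Filling greedily by calcium-per-dollar is optimal for one linear limit, giving 112.9 mg.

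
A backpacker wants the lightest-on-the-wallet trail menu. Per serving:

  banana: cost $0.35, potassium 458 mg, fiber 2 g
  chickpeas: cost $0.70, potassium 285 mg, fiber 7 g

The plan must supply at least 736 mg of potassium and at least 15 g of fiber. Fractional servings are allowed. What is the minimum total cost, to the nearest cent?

At the optimum either one food covers both requirements or two foods hit both targets exactly; no other combination can be cheaper.
banana only: max(736/458, 15/2) = 7.5 servings → $2.62.
chickpeas only: max(736/285, 15/7) = 2.582 servings → $1.81.
banana + chickpeas with both tight: 0.3327 servings and 2.048 servings → $1.55.
Cheapest feasible corner: $1.55.

$1.55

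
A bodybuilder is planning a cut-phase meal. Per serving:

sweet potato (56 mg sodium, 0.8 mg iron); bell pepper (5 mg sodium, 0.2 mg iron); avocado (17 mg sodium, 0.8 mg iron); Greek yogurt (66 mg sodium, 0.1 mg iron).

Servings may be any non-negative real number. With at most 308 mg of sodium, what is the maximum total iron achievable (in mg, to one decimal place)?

14.5 mg

Iron per mg sodium: avocado 0.04706, bell pepper 0.04, sweet potato 0.01429, Greek yogurt 0.001515.
With no serving limits, spend the whole sodium allowance on avocado: 308 mg / 17 mg × 0.8 mg = 14.5 mg.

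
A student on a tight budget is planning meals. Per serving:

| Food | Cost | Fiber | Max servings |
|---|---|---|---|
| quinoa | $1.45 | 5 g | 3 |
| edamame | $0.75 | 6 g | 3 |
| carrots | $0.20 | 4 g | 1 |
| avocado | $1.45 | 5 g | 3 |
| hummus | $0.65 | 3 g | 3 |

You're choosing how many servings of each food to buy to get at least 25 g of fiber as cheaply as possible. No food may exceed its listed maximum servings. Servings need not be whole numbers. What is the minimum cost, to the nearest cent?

Cost per g of fiber: carrots $0.0500, edamame $0.1250, hummus $0.2167, quinoa $0.2900, avocado $0.2900.
Take 1 serving of carrots: +4.0 g fiber for $0.20 (total $0.20, still need 21.0 g).
Take 3 servings of edamame: +18.0 g fiber for $2.25 (total $2.45, still need 3.0 g).
Take 1 serving of hummus: +3.0 g fiber for $0.65 (total $3.10, still need 0.0 g).
Greedy by cheapest-per-g is optimal for a single linear constraint, so the minimum cost is $3.10.

$3.10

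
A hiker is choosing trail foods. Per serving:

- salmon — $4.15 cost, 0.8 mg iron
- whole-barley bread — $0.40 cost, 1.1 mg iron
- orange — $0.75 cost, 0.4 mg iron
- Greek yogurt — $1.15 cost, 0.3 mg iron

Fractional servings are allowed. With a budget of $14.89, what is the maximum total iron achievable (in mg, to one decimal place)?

40.9 mg

Iron per dollar: whole-barley bread 2.75, orange 0.5333, Greek yogurt 0.2609, salmon 0.1928.
With no serving limits, spend the whole cost allowance on whole-barley bread: $14.89 / $0.40 × 1.1 mg = 40.9 mg.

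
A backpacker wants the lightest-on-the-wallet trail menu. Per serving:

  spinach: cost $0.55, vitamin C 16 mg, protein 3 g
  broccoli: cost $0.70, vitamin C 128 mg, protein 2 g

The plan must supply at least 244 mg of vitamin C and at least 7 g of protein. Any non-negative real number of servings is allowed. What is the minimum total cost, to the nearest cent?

For a min-cost LP with two ≥-constraints, a basic feasible solution has at most two positive variables.
spinach only: max(244/16, 7/3) = 15.25 servings → $8.39.
broccoli only: max(244/128, 7/2) = 3.5 servings → $2.45.
spinach + broccoli with both tight: 1.159 servings and 1.761 servings → $1.87.
The minimum over all feasible corners is $1.87.

$1.87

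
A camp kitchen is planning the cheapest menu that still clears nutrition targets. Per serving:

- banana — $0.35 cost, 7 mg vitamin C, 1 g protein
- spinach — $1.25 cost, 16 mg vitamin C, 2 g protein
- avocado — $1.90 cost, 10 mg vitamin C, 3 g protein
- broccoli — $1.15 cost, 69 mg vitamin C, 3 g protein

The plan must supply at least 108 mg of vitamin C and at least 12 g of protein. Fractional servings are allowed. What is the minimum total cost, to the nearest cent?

$4.25

banana only: max(108/7, 12/1) = 15.43 servings → $5.40.
spinach only: max(108/16, 12/2) = 6.75 servings → $8.44.
avocado only: max(108/10, 12/3) = 10.8 servings → $20.52.
broccoli only: max(108/69, 12/3) = 4 servings → $4.60.
banana + spinach: the both-tight solution has a negative serving — not a feasible corner.
banana + avocado: intersection lies outside the first quadrant.
banana + broccoli with both tight: 10.5 servings and 0.5 servings → $4.25.
spinach + avocado with both targets exact would need a negative amount; discard.
spinach + broccoli with both tight: 5.6 servings and 0.2667 servings → $7.31.
avocado + broccoli with both tight: 2.847 servings and 1.153 servings → $6.74.
Cheapest feasible corner: $4.25.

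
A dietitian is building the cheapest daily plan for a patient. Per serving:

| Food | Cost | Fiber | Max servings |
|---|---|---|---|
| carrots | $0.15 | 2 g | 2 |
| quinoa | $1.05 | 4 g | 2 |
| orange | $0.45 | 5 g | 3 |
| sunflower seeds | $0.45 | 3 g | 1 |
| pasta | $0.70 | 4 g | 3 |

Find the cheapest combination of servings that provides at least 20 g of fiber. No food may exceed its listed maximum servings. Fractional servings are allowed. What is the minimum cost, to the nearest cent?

$1.80

Cost per g of fiber: carrots $0.0750, orange $0.0900, sunflower seeds $0.1500, pasta $0.1750, quinoa $0.2625.
Take 2 servings of carrots: +4.0 g fiber for $0.30 (total $0.30, still need 16.0 g).
Take 3 servings of orange: +15.0 g fiber for $1.35 (total $1.65, still need 1.0 g).
Take 0.3333 servings of sunflower seeds: +1.0 g fiber for $0.15 (total $1.80, still need 0.0 g).
Greedy by cheapest-per-g is optimal for a single linear constraint, so the minimum cost is $1.80.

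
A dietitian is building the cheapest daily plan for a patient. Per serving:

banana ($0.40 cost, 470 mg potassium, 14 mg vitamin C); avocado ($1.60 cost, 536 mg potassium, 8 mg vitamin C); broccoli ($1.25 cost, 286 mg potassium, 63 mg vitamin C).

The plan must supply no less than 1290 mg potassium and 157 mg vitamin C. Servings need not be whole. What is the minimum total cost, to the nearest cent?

For a min-cost LP with two ≥-constraints, a basic feasible solution has at most two positive variables.
banana only: max(1290/470, 157/14) = 11.21 servings → $4.49.
avocado only: max(1290/536, 157/8) = 19.62 servings → $31.40.
broccoli only: max(1290/286, 157/63) = 4.51 servings → $5.64.
banana + avocado: intersection lies outside the first quadrant.
banana + broccoli with both tight: 1.42 servings and 2.176 servings → $3.29.
avocado + broccoli with both tight: 1.155 servings and 2.345 servings → $4.78.
So the least-cost plan costs $3.29.

$3.29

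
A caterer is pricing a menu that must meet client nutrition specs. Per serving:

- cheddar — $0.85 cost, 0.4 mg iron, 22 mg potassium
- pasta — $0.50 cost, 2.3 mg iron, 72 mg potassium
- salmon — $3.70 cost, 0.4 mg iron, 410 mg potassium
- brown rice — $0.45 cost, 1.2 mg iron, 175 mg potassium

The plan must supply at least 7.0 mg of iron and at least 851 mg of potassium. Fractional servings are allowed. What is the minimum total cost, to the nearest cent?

A basic optimal solution has at most two foods positive. Try each food alone and each pair with both targets met exactly.
cheddar only: max(7.0/0.4, 851/22) = 38.68 servings → $32.88.
pasta only: max(7.0/2.3, 851/72) = 11.82 servings → $5.91.
salmon only: max(7.0/0.4, 851/410) = 17.5 servings → $64.75.
brown rice only: max(7.0/1.2, 851/175) = 5.833 servings → $2.62.
cheddar + pasta: the both-tight solution has a negative serving — not a feasible corner.
cheddar + salmon with both tight: 16.3 servings and 1.201 servings → $18.30.
cheddar + brown rice with both tight: 4.674 servings and 4.275 servings → $5.90.
pasta + salmon with both tight: 2.767 servings and 1.59 servings → $7.27.
pasta + brown rice with both tight: 0.6447 servings and 4.598 servings → $2.39.
salmon + brown rice: the both-tight solution has a negative serving — not a feasible corner.
Cheapest feasible corner: $2.39.

$2.39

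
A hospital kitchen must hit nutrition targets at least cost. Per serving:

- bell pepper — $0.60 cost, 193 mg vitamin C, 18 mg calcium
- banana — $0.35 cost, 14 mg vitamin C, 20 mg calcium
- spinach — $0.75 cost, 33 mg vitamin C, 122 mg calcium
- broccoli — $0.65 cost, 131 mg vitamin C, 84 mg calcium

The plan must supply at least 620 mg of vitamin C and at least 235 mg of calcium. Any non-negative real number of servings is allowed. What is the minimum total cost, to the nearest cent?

$2.53

The cheapest plan sits at a corner of the feasible region — with two constraints it uses at most two foods.
bell pepper only: max(620/193, 235/18) = 13.06 servings → $7.83.
banana only: max(620/14, 235/20) = 44.29 servings → $15.50.
spinach only: max(620/33, 235/122) = 18.79 servings → $14.09.
broccoli only: max(620/131, 235/84) = 4.733 servings → $3.08.
bell pepper + banana with both tight: 2.525 servings and 9.478 servings → $4.83.
bell pepper + spinach with both tight: 2.958 servings and 1.49 servings → $2.89.
bell pepper + broccoli with both tight: 1.537 servings and 2.468 servings → $2.53.
banana + spinach: intersection lies outside the first quadrant.
banana + broccoli: intersection lies outside the first quadrant.
spinach + broccoli: intersection lies outside the first quadrant.
Cheapest feasible corner: $2.53.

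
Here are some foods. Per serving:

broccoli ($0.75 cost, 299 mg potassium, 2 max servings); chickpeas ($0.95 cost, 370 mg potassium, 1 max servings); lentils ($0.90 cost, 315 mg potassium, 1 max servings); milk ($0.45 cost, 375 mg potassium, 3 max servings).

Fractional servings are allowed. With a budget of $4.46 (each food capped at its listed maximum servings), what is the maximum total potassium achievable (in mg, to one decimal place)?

Potassium per dollar: milk 833.3, broccoli 398.7, chickpeas 389.5, lentils 350.
Take 3 servings of milk: spends $1.35, +1125.0 mg potassium (running total 1125.0 mg).
Take 2 servings of broccoli: spends $1.50, +598.0 mg potassium (running total 1723.0 mg).
Take 1 serving of chickpeas: spends $0.95, +370.0 mg potassium (running total 2093.0 mg).
Take 0.7333 servings of lentils: spends $0.66, +231.0 mg potassium (running total 2324.0 mg).
Filling greedily by potassium-per-dollar is optimal for one linear limit, giving 2324.0 mg.

2324.0 mg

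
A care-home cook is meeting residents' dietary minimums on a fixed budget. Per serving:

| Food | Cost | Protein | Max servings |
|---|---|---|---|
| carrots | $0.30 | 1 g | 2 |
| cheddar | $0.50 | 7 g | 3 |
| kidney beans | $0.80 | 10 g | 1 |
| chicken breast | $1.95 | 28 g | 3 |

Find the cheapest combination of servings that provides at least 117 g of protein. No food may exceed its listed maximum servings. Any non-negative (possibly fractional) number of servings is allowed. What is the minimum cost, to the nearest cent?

Cost per g of protein: chicken breast $0.0696, cheddar $0.0714, kidney beans $0.0800, carrots $0.3000.
Take 3 servings of chicken breast: +84.0 g protein for $5.85 (total $5.85, still need 33.0 g).
Take 3 servings of cheddar: +21.0 g protein for $1.50 (total $7.35, still need 12.0 g).
Take 1 serving of kidney beans: +10.0 g protein for $0.80 (total $8.15, still need 2.0 g).
Take 2 servings of carrots: +2.0 g protein for $0.60 (total $8.75, still need 0.0 g).
Greedy by cheapest-per-g is optimal for a single linear constraint, so the minimum cost is $8.75.

$8.75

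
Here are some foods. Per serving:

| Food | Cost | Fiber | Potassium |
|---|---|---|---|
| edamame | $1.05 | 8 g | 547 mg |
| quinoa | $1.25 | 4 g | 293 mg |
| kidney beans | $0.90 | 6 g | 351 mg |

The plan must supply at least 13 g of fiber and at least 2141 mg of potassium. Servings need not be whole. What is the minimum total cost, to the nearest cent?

An LP optimum is at a vertex; with two nutrient constraints at most two foods are used. Check each candidate.
edamame only: max(13/8, 2141/547) = 3.914 servings → $4.11.
quinoa only: max(13/4, 2141/293) = 7.307 servings → $9.13.
kidney beans only: max(13/6, 2141/351) = 6.1 servings → $5.49.
edamame + quinoa: the both-tight solution has a negative serving — not a feasible corner.
edamame + kidney beans: the both-tight solution has a negative serving — not a feasible corner.
quinoa + kidney beans: the both-tight solution has a negative serving — not a feasible corner.
The minimum over all feasible corners is $4.11.

$4.11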